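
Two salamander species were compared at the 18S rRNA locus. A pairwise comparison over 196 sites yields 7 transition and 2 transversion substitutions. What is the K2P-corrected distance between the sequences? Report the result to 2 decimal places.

0.05

P = 7/196 ≈ 0.035714 and Q = 2/196 ≈ 0.010204.
Under the Kimura two-parameter model, d = −½ ln(1 − 2P − Q) − ¼ ln(1 − 2Q).
1 − 2P − Q = 0.918368, giving −½ ln(0.918368) = 0.042579.
1 − 2Q = 0.979592, giving −¼ ln(0.979592) = 0.005155.
d = 0.042579 + 0.005155 = 0.047734.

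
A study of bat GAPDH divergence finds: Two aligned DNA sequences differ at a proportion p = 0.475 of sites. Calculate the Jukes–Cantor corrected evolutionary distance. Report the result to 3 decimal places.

d = −(3/4) ln(1 − 4p/3) = −0.75 ln(1 − 0.633333) = −0.75 ln(0.366667)
  = −0.75 × (-1.003301) = 0.752476 substitutions/site.

0.752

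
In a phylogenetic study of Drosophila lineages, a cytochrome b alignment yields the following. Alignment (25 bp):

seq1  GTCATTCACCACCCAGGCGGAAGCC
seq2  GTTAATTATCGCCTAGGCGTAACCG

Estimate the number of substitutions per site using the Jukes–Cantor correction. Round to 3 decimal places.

0.490

The sequences differ at 9 of 25 sites (3, 5, 7, 9, 11, 14, 20, 23, 25), so p = 9/25 = 0.36.
d = −(3/4) ln(1 − 4p/3) = −0.75 ln(1 − 0.48) = −0.75 ln(0.52)
  = −0.75 × (-0.653926) = 0.490445 substitutions/site.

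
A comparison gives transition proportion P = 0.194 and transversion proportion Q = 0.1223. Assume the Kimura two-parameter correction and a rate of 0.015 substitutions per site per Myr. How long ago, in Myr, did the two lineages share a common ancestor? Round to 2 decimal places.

Under the Kimura two-parameter model, d = −½ ln(1 − 2P − Q) − ¼ ln(1 − 2Q).
1 − 2P − Q = 0.4897, giving −½ ln(0.4897) = 0.356981.
1 − 2Q = 0.7554, giving −¼ ln(0.7554) = 0.070127.
d = 0.356981 + 0.070127 = 0.427108.
Under a molecular clock d = 2μt, so t = d/(2μ) = 0.427108 / (2 × 0.015) = 14.24 Myr.

14.24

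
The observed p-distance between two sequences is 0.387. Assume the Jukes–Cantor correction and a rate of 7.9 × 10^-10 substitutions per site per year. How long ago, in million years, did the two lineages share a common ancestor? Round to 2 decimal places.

344.46

d = −(3/4) ln(1 − 4p/3) = −0.75 ln(1 − 0.516) = −0.75 ln(0.484)
  = −0.75 × (-0.725670) = 0.544253 substitutions/site.
Under a molecular clock d = 2μt, so t = d/(2μ) = 0.544253 / (2 × 7.9 × 10^-10) = 344.46 million years.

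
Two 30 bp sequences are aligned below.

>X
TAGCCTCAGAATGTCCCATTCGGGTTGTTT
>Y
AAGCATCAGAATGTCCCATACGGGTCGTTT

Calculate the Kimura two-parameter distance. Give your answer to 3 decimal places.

0.147

Of 30 sites, 1 differences are transitions and 3 are transversions, so P = 1/30 ≈ 0.033333 and Q = 3/30 = 0.1.
Under the Kimura two-parameter model, d = −½ ln(1 − 2P − Q) − ¼ ln(1 − 2Q).
1 − 2P − Q = 0.833334, giving −½ ln(0.833334) = 0.091160.
1 − 2Q = 0.8, giving −¼ ln(0.8) = 0.055786.
d = 0.091160 + 0.055786 = 0.146946.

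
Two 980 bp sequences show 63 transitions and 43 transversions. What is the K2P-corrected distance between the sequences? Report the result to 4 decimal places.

0.1176

P = 63/980 ≈ 0.064286 and Q = 43/980 ≈ 0.043878.
Under the Kimura two-parameter model, d = −½ ln(1 − 2P − Q) − ¼ ln(1 − 2Q).
1 − 2P − Q = 0.82755, giving −½ ln(0.82755) = 0.094643.
1 − 2Q = 0.912244, giving −¼ ln(0.912244) = 0.022962.
d = 0.094643 + 0.022962 = 0.117605.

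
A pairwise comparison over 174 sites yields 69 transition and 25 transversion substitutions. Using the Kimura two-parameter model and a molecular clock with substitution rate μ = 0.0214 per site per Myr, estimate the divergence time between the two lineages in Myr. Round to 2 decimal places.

34.24

P = 69/174 ≈ 0.396552 and Q = 25/174 ≈ 0.143678.
Under the Kimura two-parameter model, d = −½ ln(1 − 2P − Q) − ¼ ln(1 − 2Q).
1 − 2P − Q = 0.063218, giving −½ ln(0.063218) = 1.380583.
1 − 2Q = 0.712644, giving −¼ ln(0.712644) = 0.084693.
d = 1.380583 + 0.084693 = 1.465276.
Under a molecular clock d = 2μt, so t = d/(2μ) = 1.465276 / (2 × 0.0214) = 34.24 Myr.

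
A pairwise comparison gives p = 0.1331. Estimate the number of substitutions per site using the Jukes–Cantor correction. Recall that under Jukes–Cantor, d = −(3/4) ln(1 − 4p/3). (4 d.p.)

0.1465

d = −(3/4) ln(1 − 4p/3) = −0.75 ln(1 − 0.177467) = −0.75 ln(0.822533)
  = −0.75 × (-0.195367) = 0.146525 substitutions/site.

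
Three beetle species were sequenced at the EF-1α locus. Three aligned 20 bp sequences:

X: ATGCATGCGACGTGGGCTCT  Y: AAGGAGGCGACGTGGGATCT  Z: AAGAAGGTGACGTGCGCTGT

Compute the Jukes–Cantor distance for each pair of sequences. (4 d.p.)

X–Y: 4/20 sites differ → p = 0.2, d = −0.75 ln(1 − 0.266667) = 0.232617 ≈ 0.2326.
X–Z: 6/20 sites differ → p = 0.3, d = −0.75 ln(1 − 0.4) = 0.383119 ≈ 0.3831.
Y–Z: 5/20 sites differ → p = 0.25, d = −0.75 ln(1 − 0.333333) = 0.304098 ≈ 0.3041.

d(X,Y) = 0.2326, d(X,Z) = 0.3831, d(Y,Z) = 0.3041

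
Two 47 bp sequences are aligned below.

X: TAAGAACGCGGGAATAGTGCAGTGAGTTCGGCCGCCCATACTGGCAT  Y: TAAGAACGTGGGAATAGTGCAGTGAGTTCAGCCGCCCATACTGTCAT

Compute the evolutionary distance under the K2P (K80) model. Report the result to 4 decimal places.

Of 47 sites, 2 differences are transitions and 1 are transversions, so P = 2/47 ≈ 0.042553 and Q = 1/47 ≈ 0.021277.
Under the Kimura two-parameter model, d = −½ ln(1 − 2P − Q) − ¼ ln(1 − 2Q).
1 − 2P − Q = 0.893617, giving −½ ln(0.893617) = 0.056239.
1 − 2Q = 0.957446, giving −¼ ln(0.957446) = 0.010871.
d = 0.056239 + 0.010871 = 0.067110.

0.0671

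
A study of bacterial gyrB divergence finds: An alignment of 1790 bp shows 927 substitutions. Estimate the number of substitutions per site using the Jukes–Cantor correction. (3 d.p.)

p = 927/1790 ≈ 0.517877.
d = −(3/4) ln(1 − 4p/3) = −0.75 ln(1 − 0.690503) = −0.75 ln(0.309497)
  = −0.75 × (-1.172807) = 0.879605 substitutions/site.

0.880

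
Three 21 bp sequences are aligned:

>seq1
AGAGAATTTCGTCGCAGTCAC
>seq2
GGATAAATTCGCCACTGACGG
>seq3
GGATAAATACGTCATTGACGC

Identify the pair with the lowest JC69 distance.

seq1–seq2: 9/21 differ, p = 0.429, d = 0.635.
seq1–seq3: 9/21 differ, p = 0.429, d = 0.635.
seq2–seq3: 4/21 differ, p = 0.190, d = 0.220.
The smallest distance is between seq2 and seq3.

seq2 and seq3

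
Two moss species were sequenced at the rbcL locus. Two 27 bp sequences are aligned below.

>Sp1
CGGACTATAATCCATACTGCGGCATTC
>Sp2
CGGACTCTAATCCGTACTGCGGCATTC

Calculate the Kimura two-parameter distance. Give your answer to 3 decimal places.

Of 27 sites, 1 differences are transitions and 1 are transversions, so P = 1/27 ≈ 0.037037 and Q = 1/27 ≈ 0.037037.
Under the Kimura two-parameter model, d = −½ ln(1 − 2P − Q) − ¼ ln(1 − 2Q).
1 − 2P − Q = 0.888889, giving −½ ln(0.888889) = 0.058891.
1 − 2Q = 0.925926, giving −¼ ln(0.925926) = 0.019240.
d = 0.058891 + 0.019240 = 0.078131.

0.078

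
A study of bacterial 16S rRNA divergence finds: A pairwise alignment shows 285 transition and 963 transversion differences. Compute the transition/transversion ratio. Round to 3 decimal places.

0.296

R = 285/963 = 0.295950… ≈ 0.296 (to 3 d.p.).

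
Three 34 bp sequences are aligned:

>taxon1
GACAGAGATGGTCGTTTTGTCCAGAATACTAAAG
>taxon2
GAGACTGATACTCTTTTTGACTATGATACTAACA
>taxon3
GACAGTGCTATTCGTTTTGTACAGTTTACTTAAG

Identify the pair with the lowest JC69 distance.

taxon1 and taxon3

taxon1–taxon2: 12/34 differ, p = 0.353, d = 0.477.
taxon1–taxon3: 8/34 differ, p = 0.235, d = 0.282.
taxon2–taxon3: 14/34 differ, p = 0.412, d = 0.597.
The smallest distance is between taxon1 and taxon3.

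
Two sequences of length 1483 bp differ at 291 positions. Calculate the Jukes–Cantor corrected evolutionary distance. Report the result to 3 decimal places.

0.227

p = 291/1483 ≈ 0.196224.
d = −(3/4) ln(1 − 4p/3) = −0.75 ln(1 − 0.261632) = −0.75 ln(0.738368)
  = −0.75 × (-0.303313) = 0.227485 substitutions/site.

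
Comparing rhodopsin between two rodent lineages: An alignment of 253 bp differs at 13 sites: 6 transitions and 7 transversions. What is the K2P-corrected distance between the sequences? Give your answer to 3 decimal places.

P = 6/253 ≈ 0.023715 and Q = 7/253 ≈ 0.027668.
Under the Kimura two-parameter model, d = −½ ln(1 − 2P − Q) − ¼ ln(1 − 2Q).
1 − 2P − Q = 0.924902, giving −½ ln(0.924902) = 0.039034.
1 − 2Q = 0.944664, giving −¼ ln(0.944664) = 0.014231.
d = 0.039034 + 0.014231 = 0.053265.

0.053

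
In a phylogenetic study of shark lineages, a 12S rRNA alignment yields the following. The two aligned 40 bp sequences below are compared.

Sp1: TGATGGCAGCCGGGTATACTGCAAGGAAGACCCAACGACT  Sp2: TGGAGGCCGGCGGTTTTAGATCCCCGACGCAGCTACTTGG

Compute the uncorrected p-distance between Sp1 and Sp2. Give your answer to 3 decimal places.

The sequences differ at 21 of 40 positions.
p = 21/40 = 0.525.

0.525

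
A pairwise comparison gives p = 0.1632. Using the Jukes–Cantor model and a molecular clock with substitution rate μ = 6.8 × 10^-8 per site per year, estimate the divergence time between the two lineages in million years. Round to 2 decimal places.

d = −(3/4) ln(1 − 4p/3) = −0.75 ln(1 − 0.2176) = −0.75 ln(0.7824)
  = −0.75 × (-0.245389) = 0.184042 substitutions/site.
Under a molecular clock d = 2μt, so t = d/(2μ) = 0.184042 / (2 × 6.8 × 10^-8) = 1.35 million years.

1.35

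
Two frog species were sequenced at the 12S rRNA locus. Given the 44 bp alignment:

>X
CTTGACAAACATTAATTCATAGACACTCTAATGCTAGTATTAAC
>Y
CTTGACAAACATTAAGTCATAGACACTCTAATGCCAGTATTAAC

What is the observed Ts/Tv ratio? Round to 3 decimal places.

1.000

Transitions are A↔G and C↔T; transversions are all other mismatches.
Transitions: 1. Transversions: 1.
R = 1/1 = 1.000.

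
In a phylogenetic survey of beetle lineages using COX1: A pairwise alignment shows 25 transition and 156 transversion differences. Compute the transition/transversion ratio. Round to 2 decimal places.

R = 25/156 = 0.160256… ≈ 0.16 (to 2 d.p.).

0.16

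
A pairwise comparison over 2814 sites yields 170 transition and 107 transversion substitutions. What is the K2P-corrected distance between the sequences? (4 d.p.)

P = 170/2814 ≈ 0.060412 and Q = 107/2814 ≈ 0.038024.
Under the Kimura two-parameter model, d = −½ ln(1 − 2P − Q) − ¼ ln(1 − 2Q).
1 − 2P − Q = 0.841152, giving −½ ln(0.841152) = 0.086491.
1 − 2Q = 0.923952, giving −¼ ln(0.923952) = 0.019774.
d = 0.086491 + 0.019774 = 0.106265.

0.1063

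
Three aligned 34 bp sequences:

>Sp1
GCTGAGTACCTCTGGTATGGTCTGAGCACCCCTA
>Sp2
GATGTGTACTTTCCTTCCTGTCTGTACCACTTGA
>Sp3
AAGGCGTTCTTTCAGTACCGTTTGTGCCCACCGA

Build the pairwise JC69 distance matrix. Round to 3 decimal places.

d(Sp1,Sp2) = 0.824, d(Sp1,Sp3) = 0.741, d(Sp2,Sp3) = 0.597

Sp1–Sp2: 17/34 sites differ → p = 0.5, d = −0.75 ln(1 − 0.666667) = 0.823960 ≈ 0.824.
Sp1–Sp3: 16/34 sites differ → p ≈ 0.470588, d = −0.75 ln(1 − 0.627451) = 0.740540 ≈ 0.741.
Sp2–Sp3: 14/34 sites differ → p ≈ 0.411765, d = −0.75 ln(1 − 0.54902) = 0.597249 ≈ 0.597.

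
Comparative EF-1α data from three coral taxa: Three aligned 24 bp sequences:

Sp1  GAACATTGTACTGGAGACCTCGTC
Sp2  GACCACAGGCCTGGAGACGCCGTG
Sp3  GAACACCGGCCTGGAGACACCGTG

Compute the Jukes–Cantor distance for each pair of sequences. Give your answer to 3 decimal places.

d(Sp1,Sp2) = 0.441, d(Sp1,Sp3) = 0.369, d(Sp2,Sp3) = 0.137

Sp1–Sp2: 8/24 sites differ → p ≈ 0.333333, d = −0.75 ln(1 − 0.444444) = 0.440839 ≈ 0.441.
Sp1–Sp3: 7/24 sites differ → p ≈ 0.291667, d = −0.75 ln(1 − 0.388889) = 0.369358 ≈ 0.369.
Sp2–Sp3: 3/24 sites differ → p = 0.125, d = −0.75 ln(1 − 0.166667) = 0.136741 ≈ 0.137.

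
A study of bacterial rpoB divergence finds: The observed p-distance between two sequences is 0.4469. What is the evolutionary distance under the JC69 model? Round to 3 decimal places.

d = −(3/4) ln(1 − 4p/3) = −0.75 ln(1 − 0.595867) = −0.75 ln(0.404133)
  = −0.75 × (-0.906011) = 0.679508 substitutions/site.

0.680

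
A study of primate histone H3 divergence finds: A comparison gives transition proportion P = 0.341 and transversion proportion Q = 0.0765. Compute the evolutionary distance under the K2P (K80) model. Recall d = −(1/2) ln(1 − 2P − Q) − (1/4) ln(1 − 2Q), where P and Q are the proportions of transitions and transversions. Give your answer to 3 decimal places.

0.752

Under the Kimura two-parameter model, d = −½ ln(1 − 2P − Q) − ¼ ln(1 − 2Q).
1 − 2P − Q = 0.2415, giving −½ ln(0.2415) = 0.710443.
1 − 2Q = 0.847, giving −¼ ln(0.847) = 0.041514.
d = 0.710443 + 0.041514 = 0.751957.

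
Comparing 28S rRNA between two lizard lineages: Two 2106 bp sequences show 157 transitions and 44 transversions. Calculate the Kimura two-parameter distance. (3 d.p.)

P = 157/2106 ≈ 0.074549 and Q = 44/2106 ≈ 0.020893.
Under the Kimura two-parameter model, d = −½ ln(1 − 2P − Q) − ¼ ln(1 − 2Q).
1 − 2P − Q = 0.830009, giving −½ ln(0.830009) = 0.093159.
1 − 2Q = 0.958214, giving −¼ ln(0.958214) = 0.010671.
d = 0.093159 + 0.010671 = 0.103830.

0.104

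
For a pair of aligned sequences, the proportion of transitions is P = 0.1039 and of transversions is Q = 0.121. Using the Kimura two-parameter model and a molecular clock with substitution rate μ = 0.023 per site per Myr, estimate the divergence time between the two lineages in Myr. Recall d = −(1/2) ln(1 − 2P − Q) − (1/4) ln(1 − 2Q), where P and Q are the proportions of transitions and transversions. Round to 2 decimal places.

Under the Kimura two-parameter model, d = −½ ln(1 − 2P − Q) − ¼ ln(1 − 2Q).
1 − 2P − Q = 0.6712, giving −½ ln(0.6712) = 0.199344.
1 − 2Q = 0.758, giving −¼ ln(0.758) = 0.069268.
d = 0.199344 + 0.069268 = 0.268612.
Under a molecular clock d = 2μt, so t = d/(2μ) = 0.268612 / (2 × 0.023) = 5.84 Myr.

5.84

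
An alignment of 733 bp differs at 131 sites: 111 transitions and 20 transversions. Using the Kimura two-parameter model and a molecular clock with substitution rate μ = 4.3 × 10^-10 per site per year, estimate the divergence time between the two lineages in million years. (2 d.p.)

249.28

P = 111/733 ≈ 0.151432 and Q = 20/733 ≈ 0.027285.
Under the Kimura two-parameter model, d = −½ ln(1 − 2P − Q) − ¼ ln(1 − 2Q).
1 − 2P − Q = 0.669851, giving −½ ln(0.669851) = 0.200350.
1 − 2Q = 0.94543, giving −¼ ln(0.94543) = 0.014029.
d = 0.200350 + 0.014029 = 0.214379.
Under a molecular clock d = 2μt, so t = d/(2μ) = 0.214379 / (2 × 4.3 × 10^-10) = 249.28 million years.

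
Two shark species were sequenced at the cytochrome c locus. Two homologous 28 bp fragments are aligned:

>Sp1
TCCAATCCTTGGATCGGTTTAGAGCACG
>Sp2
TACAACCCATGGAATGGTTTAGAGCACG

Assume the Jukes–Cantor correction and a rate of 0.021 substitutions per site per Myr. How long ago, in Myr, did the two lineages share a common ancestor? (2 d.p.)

The sequences differ at 5 of 28 sites (2, 6, 9, 14, 15), so p = 5/28 ≈ 0.178571.
d = −(3/4) ln(1 − 4p/3) = −0.75 ln(1 − 0.238095) = −0.75 ln(0.761905)
  = −0.75 × (-0.271933) = 0.203950 substitutions/site.
Under a molecular clock d = 2μt, so t = d/(2μ) = 0.203950 / (2 × 0.021) = 4.86 Myr.

4.86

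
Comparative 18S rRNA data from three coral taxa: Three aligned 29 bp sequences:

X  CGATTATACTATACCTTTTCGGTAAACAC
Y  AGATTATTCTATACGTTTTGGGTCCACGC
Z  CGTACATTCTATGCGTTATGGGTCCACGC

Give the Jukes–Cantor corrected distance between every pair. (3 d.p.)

X–Y: 7/29 sites differ → p ≈ 0.241379, d = −0.75 ln(1 − 0.321839) = 0.291278 ≈ 0.291.
X–Z: 11/29 sites differ → p ≈ 0.37931, d = −0.75 ln(1 − 0.505747) = 0.528531 ≈ 0.529.
Y–Z: 6/29 sites differ → p ≈ 0.206897, d = −0.75 ln(1 − 0.275863) = 0.242081 ≈ 0.242.

d(X,Y) = 0.291, d(X,Z) = 0.529, d(Y,Z) = 0.242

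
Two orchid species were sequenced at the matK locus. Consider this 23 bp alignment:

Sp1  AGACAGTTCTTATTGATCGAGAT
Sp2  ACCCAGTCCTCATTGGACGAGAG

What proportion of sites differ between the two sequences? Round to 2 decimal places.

The sequences differ at 7 of 23 positions (sites 2, 3, 8, 11, 16, 17, 23).
p = 7/23 = 0.304347… ≈ 0.30 (to 2 d.p.).

0.30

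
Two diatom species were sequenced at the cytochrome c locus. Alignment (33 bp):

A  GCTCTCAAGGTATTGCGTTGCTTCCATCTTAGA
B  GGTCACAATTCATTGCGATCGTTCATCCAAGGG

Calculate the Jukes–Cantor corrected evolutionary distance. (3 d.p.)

The sequences differ at 15 of 33 sites, so p = 15/33 ≈ 0.454545.
d = −(3/4) ln(1 − 4p/3) = −0.75 ln(1 − 0.60606) = −0.75 ln(0.39394)
  = −0.75 × (-0.931557) = 0.698668 substitutions/site.

0.699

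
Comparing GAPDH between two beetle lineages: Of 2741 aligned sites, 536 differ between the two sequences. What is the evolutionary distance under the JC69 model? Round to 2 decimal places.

p = 536/2741 ≈ 0.195549.
d = −(3/4) ln(1 − 4p/3) = −0.75 ln(1 − 0.260732) = −0.75 ln(0.739268)
  = −0.75 × (-0.302095) = 0.226571 substitutions/site.

0.23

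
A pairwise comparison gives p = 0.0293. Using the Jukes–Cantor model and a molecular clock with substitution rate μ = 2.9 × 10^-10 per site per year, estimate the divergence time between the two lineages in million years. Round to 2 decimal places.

d = −(3/4) ln(1 − 4p/3) = −0.75 ln(1 − 0.039067) = −0.75 ln(0.960933)
  = −0.75 × (-0.039851) = 0.029888 substitutions/site.
Under a molecular clock d = 2μt, so t = d/(2μ) = 0.029888 / (2 × 2.9 × 10^-10) = 51.53 million years.

51.53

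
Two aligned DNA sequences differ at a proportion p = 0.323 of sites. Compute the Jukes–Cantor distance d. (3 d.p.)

d = −(3/4) ln(1 − 4p/3) = −0.75 ln(1 − 0.430667) = −0.75 ln(0.569333)
  = −0.75 × (-0.563290) = 0.422468 substitutions/site.

0.422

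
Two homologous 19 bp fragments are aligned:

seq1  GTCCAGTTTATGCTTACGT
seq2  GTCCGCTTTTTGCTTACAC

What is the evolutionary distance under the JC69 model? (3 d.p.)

0.324

The sequences differ at 5 of 19 sites (5, 6, 10, 18, 19), so p = 5/19 ≈ 0.263158.
d = −(3/4) ln(1 − 4p/3) = −0.75 ln(1 − 0.350877) = −0.75 ln(0.649123)
  = −0.75 × (-0.432133) = 0.324100 substitutions/site.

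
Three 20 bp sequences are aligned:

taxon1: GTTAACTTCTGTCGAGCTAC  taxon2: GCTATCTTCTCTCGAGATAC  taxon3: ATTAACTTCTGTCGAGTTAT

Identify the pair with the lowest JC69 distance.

taxon1 and taxon3

taxon1–taxon2: 4/20 differ, p = 0.200, d = 0.233.
taxon1–taxon3: 3/20 differ, p = 0.150, d = 0.167.
taxon2–taxon3: 6/20 differ, p = 0.300, d = 0.383.
The smallest distance is between taxon1 and taxon3.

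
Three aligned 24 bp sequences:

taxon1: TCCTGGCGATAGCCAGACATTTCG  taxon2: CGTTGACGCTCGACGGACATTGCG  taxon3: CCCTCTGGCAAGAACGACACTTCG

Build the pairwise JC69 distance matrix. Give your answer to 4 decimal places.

taxon1–taxon2: 9/24 sites differ → p = 0.375, d = −0.75 ln(1 − 0.5) = 0.519860 ≈ 0.5199.
taxon1–taxon3: 10/24 sites differ → p ≈ 0.416667, d = −0.75 ln(1 − 0.555556) = 0.608198 ≈ 0.6082.
taxon2–taxon3: 11/24 sites differ → p ≈ 0.458333, d = −0.75 ln(1 − 0.611111) = 0.708346 ≈ 0.7083.

d(taxon1,taxon2) = 0.5199, d(taxon1,taxon3) = 0.6082, d(taxon2,taxon3) = 0.7083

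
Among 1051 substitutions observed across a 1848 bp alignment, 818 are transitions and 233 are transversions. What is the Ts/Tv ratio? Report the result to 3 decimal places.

3.511

R = 818/233 = 3.510729… ≈ 3.511 (to 3 d.p.).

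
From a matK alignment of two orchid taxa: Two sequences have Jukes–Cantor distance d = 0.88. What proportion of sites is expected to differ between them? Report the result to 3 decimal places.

p = (3/4)(1 − e^(−4d/3)) = 0.75 × (1 − e^(-1.173333)) = 0.75 × (1 − 0.309334) = 0.518000.

0.518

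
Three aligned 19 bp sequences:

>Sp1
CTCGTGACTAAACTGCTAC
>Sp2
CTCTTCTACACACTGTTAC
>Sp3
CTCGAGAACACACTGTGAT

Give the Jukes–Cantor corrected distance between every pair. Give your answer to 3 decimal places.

d(Sp1,Sp2) = 0.507, d(Sp1,Sp3) = 0.507, d(Sp2,Sp3) = 0.410

Sp1–Sp2: 7/19 sites differ → p ≈ 0.368421, d = −0.75 ln(1 − 0.491228) = 0.506816 ≈ 0.507.
Sp1–Sp3: 7/19 sites differ → p ≈ 0.368421, d = −0.75 ln(1 − 0.491228) = 0.506816 ≈ 0.507.
Sp2–Sp3: 6/19 sites differ → p ≈ 0.315789, d = −0.75 ln(1 − 0.421052) = 0.409907 ≈ 0.410.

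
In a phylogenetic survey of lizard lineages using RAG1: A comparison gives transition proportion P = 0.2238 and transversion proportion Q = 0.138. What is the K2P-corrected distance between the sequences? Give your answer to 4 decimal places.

Under the Kimura two-parameter model, d = −½ ln(1 − 2P − Q) − ¼ ln(1 − 2Q).
1 − 2P − Q = 0.4144, giving −½ ln(0.4144) = 0.440462.
1 − 2Q = 0.724, giving −¼ ln(0.724) = 0.080741.
d = 0.440462 + 0.080741 = 0.521203.

0.5212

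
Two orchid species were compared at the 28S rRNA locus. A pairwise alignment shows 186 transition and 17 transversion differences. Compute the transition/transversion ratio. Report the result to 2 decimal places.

10.94

R = 186/17 = 10.941176… ≈ 10.94 (to 2 d.p.).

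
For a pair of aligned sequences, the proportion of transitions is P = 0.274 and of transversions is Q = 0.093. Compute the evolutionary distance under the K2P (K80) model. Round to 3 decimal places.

Under the Kimura two-parameter model, d = −½ ln(1 − 2P − Q) − ¼ ln(1 − 2Q).
1 − 2P − Q = 0.359, giving −½ ln(0.359) = 0.512216.
1 − 2Q = 0.814, giving −¼ ln(0.814) = 0.051449.
d = 0.512216 + 0.051449 = 0.563665.

0.564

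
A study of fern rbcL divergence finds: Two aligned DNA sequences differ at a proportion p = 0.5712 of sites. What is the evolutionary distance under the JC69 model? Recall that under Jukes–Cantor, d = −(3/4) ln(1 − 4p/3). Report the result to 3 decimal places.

d = −(3/4) ln(1 − 4p/3) = −0.75 ln(1 − 0.7616) = −0.75 ln(0.2384)
  = −0.75 × (-1.433805) = 1.075354 substitutions/site.

1.075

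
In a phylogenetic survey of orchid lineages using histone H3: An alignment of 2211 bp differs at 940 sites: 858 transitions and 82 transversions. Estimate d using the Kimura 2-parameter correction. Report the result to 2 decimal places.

0.86

P = 858/2211 ≈ 0.38806 and Q = 82/2211 ≈ 0.037087.
Under the Kimura two-parameter model, d = −½ ln(1 − 2P − Q) − ¼ ln(1 − 2Q).
1 − 2P − Q = 0.186793, giving −½ ln(0.186793) = 0.838877.
1 − 2Q = 0.925826, giving −¼ ln(0.925826) = 0.019267.
d = 0.838877 + 0.019267 = 0.858144.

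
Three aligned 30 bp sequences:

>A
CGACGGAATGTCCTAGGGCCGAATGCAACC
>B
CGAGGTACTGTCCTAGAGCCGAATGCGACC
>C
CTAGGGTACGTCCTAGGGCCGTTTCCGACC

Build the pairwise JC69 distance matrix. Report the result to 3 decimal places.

d(A,B) = 0.188, d(A,C) = 0.330, d(B,C) = 0.383

A–B: 5/30 sites differ → p ≈ 0.166667, d = −0.75 ln(1 − 0.222223) = 0.188487 ≈ 0.188.
A–C: 8/30 sites differ → p ≈ 0.266667, d = −0.75 ln(1 − 0.355556) = 0.329526 ≈ 0.330.
B–C: 9/30 sites differ → p = 0.3, d = −0.75 ln(1 − 0.4) = 0.383119 ≈ 0.383.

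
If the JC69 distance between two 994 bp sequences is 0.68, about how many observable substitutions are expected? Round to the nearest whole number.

444

Invert JC69: p = (3/4)(1 − e^(−4d/3)) = 0.75 × (1 − e^(-0.906667)) = 0.75 × (1 − 0.403868) = 0.447099.
Expected differing sites = pL ≈ 0.447099 × 994 = 444.416406 ≈ 444.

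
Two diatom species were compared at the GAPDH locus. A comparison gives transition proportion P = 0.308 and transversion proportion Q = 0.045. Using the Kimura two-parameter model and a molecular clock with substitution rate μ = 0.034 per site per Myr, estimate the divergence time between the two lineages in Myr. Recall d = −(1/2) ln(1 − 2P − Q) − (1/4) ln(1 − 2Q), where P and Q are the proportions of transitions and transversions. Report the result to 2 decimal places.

Under the Kimura two-parameter model, d = −½ ln(1 − 2P − Q) − ¼ ln(1 − 2Q).
1 − 2P − Q = 0.339, giving −½ ln(0.339) = 0.540878.
1 − 2Q = 0.91, giving −¼ ln(0.91) = 0.023578.
d = 0.540878 + 0.023578 = 0.564456.
Under a molecular clock d = 2μt, so t = d/(2μ) = 0.564456 / (2 × 0.034) = 8.30 Myr.

8.30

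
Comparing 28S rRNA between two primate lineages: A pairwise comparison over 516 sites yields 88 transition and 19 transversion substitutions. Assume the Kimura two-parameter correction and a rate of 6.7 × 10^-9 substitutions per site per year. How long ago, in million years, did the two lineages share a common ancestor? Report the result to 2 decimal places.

19.14

P = 88/516 ≈ 0.170543 and Q = 19/516 ≈ 0.036822.
Under the Kimura two-parameter model, d = −½ ln(1 − 2P − Q) − ¼ ln(1 − 2Q).
1 − 2P − Q = 0.622092, giving −½ ln(0.622092) = 0.237334.
1 − 2Q = 0.926356, giving −¼ ln(0.926356) = 0.019124.
d = 0.237334 + 0.019124 = 0.256458.
Under a molecular clock d = 2μt, so t = d/(2μ) = 0.256458 / (2 × 6.7 × 10^-9) = 19.14 million years.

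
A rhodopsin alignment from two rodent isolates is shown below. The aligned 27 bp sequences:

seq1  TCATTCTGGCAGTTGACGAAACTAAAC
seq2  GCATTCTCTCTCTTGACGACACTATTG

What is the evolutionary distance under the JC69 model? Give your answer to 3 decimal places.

0.441

The sequences differ at 9 of 27 sites (1, 8, 9, 11, 12, 20, 25, 26, 27), so p = 9/27 ≈ 0.333333.
d = −(3/4) ln(1 − 4p/3) = −0.75 ln(1 − 0.444444) = −0.75 ln(0.555556)
  = −0.75 × (-0.587786) = 0.440840 substitutions/site.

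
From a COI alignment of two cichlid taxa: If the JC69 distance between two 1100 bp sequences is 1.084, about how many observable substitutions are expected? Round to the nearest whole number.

631

Invert JC69: p = (3/4)(1 − e^(−4d/3)) = 0.75 × (1 − e^(-1.445333)) = 0.75 × (1 − 0.235668) = 0.573249.
Expected differing sites = pL ≈ 0.573249 × 1100 = 630.5739 ≈ 631.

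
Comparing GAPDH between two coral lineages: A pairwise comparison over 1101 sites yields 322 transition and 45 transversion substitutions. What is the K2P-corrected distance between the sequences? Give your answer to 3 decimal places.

P = 322/1101 ≈ 0.292461 and Q = 45/1101 ≈ 0.040872.
Under the Kimura two-parameter model, d = −½ ln(1 − 2P − Q) − ¼ ln(1 − 2Q).
1 − 2P − Q = 0.374206, giving −½ ln(0.374206) = 0.491474.
1 − 2Q = 0.918256, giving −¼ ln(0.918256) = 0.021320.
d = 0.491474 + 0.021320 = 0.512794.

0.513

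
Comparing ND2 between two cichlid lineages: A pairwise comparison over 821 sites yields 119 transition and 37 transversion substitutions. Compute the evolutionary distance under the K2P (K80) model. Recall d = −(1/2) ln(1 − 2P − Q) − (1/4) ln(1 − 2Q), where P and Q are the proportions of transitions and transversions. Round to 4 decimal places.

P = 119/821 ≈ 0.144945 and Q = 37/821 ≈ 0.045067.
Under the Kimura two-parameter model, d = −½ ln(1 − 2P − Q) − ¼ ln(1 − 2Q).
1 − 2P − Q = 0.665043, giving −½ ln(0.665043) = 0.203952.
1 − 2Q = 0.909866, giving −¼ ln(0.909866) = 0.023614.
d = 0.203952 + 0.023614 = 0.227566.

0.2276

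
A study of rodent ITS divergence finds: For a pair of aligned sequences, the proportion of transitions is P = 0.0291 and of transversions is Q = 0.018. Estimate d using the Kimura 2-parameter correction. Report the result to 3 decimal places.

Under the Kimura two-parameter model, d = −½ ln(1 − 2P − Q) − ¼ ln(1 − 2Q).
1 − 2P − Q = 0.9238, giving −½ ln(0.9238) = 0.039630.
1 − 2Q = 0.964, giving −¼ ln(0.964) = 0.009166.
d = 0.039630 + 0.009166 = 0.048796.

0.049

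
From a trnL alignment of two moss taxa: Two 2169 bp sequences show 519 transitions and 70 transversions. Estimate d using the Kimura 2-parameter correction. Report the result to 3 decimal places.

0.374

P = 519/2169 ≈ 0.239281 and Q = 70/2169 ≈ 0.032273.
Under the Kimura two-parameter model, d = −½ ln(1 − 2P − Q) − ¼ ln(1 − 2Q).
1 − 2P − Q = 0.489165, giving −½ ln(0.489165) = 0.357528.
1 − 2Q = 0.935454, giving −¼ ln(0.935454) = 0.016681.
d = 0.357528 + 0.016681 = 0.374209.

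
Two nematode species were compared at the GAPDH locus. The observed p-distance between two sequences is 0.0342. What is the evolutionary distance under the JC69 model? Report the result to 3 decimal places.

d = −(3/4) ln(1 − 4p/3) = −0.75 ln(1 − 0.0456) = −0.75 ln(0.9544)
  = −0.75 × (-0.046672) = 0.035004 substitutions/site.

0.035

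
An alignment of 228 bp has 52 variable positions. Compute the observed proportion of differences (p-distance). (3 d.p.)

p = 52/228 = 0.228070… ≈ 0.228 (to 3 d.p.).

0.228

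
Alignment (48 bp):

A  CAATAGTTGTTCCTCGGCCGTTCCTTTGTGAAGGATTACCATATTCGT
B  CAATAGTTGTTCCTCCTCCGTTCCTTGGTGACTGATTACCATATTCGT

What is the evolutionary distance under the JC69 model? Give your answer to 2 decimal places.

0.11

The sequences differ at 5 of 48 sites (16, 17, 27, 32, 33), so p = 5/48 ≈ 0.104167.
d = −(3/4) ln(1 − 4p/3) = −0.75 ln(1 − 0.138889) = −0.75 ln(0.861111)
  = −0.75 × (-0.149532) = 0.112149 substitutions/site.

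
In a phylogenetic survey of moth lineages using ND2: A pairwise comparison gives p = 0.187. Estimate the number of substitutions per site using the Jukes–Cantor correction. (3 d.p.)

d = −(3/4) ln(1 − 4p/3) = −0.75 ln(1 − 0.249333) = −0.75 ln(0.750667)
  = −0.75 × (-0.286793) = 0.215095 substitutions/site.

0.215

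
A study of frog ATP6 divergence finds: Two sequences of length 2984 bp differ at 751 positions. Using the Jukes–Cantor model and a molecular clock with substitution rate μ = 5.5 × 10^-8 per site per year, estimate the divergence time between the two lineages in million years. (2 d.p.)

p = 751/2984 ≈ 0.251676.
d = −(3/4) ln(1 − 4p/3) = −0.75 ln(1 − 0.335568) = −0.75 ln(0.664432)
  = −0.75 × (-0.408823) = 0.306617 substitutions/site.
Under a molecular clock d = 2μt, so t = d/(2μ) = 0.306617 / (2 × 5.5 × 10^-8) = 2.79 million years.

2.79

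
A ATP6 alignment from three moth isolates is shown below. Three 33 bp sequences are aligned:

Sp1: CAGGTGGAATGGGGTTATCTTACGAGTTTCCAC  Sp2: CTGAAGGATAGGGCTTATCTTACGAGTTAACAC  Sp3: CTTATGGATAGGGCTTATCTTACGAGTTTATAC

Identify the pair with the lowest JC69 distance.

Sp2 and Sp3

Sp1–Sp2: 8/33 differ, p = 0.242, d = 0.293.
Sp1–Sp3: 8/33 differ, p = 0.242, d = 0.293.
Sp2–Sp3: 4/33 differ, p = 0.121, d = 0.132.
The smallest distance is between Sp2 and Sp3.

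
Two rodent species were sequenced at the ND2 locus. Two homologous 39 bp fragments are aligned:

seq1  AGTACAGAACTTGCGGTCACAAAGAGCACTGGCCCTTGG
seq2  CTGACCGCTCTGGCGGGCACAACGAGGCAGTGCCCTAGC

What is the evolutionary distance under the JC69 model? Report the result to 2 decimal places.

0.59

The sequences differ at 16 of 39 sites, so p = 16/39 ≈ 0.410256.
d = −(3/4) ln(1 − 4p/3) = −0.75 ln(1 − 0.547008) = −0.75 ln(0.452992)
  = −0.75 × (-0.791881) = 0.593911 substitutions/site.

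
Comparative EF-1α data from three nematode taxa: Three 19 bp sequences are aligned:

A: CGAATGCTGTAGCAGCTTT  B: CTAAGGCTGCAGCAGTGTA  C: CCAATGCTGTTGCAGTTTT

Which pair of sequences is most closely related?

A–B: 6/19 differ, p = 0.316, d = 0.410.
A–C: 3/19 differ, p = 0.158, d = 0.177.
B–C: 6/19 differ, p = 0.316, d = 0.410.
The smallest distance is between A and C.

A and C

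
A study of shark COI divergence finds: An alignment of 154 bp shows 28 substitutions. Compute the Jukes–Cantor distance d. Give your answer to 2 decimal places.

0.21

p = 28/154 ≈ 0.181818.
d = −(3/4) ln(1 − 4p/3) = −0.75 ln(1 − 0.242424) = −0.75 ln(0.757576)
  = −0.75 × (-0.277631) = 0.208223 substitutions/site.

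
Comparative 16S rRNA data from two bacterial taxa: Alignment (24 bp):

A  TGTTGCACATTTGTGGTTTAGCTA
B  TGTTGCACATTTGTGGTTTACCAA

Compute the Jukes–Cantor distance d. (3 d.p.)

The sequences differ at 2 of 24 sites (21, 23), so p = 2/24 ≈ 0.083333.
d = −(3/4) ln(1 − 4p/3) = −0.75 ln(1 − 0.111111) = −0.75 ln(0.888889)
  = −0.75 × (-0.117783) = 0.088337 substitutions/site.

0.088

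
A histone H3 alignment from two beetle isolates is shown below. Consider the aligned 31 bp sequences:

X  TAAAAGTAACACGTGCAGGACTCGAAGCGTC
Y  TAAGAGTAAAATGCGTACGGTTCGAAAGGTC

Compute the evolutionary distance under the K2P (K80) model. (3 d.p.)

0.451

Of 31 sites, 7 differences are transitions and 3 are transversions, so P = 7/31 ≈ 0.225806 and Q = 3/31 ≈ 0.096774.
Under the Kimura two-parameter model, d = −½ ln(1 − 2P − Q) − ¼ ln(1 − 2Q).
1 − 2P − Q = 0.451614, giving −½ ln(0.451614) = 0.397464.
1 − 2Q = 0.806452, giving −¼ ln(0.806452) = 0.053778.
d = 0.397464 + 0.053778 = 0.451242.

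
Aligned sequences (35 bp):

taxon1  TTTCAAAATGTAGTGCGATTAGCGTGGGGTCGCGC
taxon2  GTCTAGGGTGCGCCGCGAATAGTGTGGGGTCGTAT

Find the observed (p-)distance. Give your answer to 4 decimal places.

0.4286

The sequences differ at 15 of 35 positions.
p = 15/35 = 0.428571… ≈ 0.4286 (to 4 d.p.).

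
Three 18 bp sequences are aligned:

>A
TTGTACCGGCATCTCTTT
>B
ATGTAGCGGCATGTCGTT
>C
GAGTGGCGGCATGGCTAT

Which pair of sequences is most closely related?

A and B

A–B: 4/18 differ, p = 0.222, d = 0.264.
A–C: 7/18 differ, p = 0.389, d = 0.548.
B–C: 6/18 differ, p = 0.333, d = 0.441.
The smallest distance is between A and B.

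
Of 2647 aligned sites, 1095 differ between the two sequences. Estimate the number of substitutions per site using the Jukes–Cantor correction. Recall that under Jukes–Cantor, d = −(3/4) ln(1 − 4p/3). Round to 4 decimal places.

p = 1095/2647 ≈ 0.413676.
d = −(3/4) ln(1 − 4p/3) = −0.75 ln(1 − 0.551568) = −0.75 ln(0.448432)
  = −0.75 × (-0.801998) = 0.601499 substitutions/site.

0.6015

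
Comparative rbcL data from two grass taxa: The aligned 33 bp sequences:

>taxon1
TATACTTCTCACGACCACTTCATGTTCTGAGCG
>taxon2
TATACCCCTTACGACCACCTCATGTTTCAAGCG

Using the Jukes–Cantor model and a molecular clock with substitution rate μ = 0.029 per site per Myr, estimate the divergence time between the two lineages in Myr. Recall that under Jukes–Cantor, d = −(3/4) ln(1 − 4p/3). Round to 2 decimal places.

The sequences differ at 7 of 33 sites (6, 7, 10, 19, 27, 28, 29), so p = 7/33 ≈ 0.212121.
d = −(3/4) ln(1 − 4p/3) = −0.75 ln(1 − 0.282828) = −0.75 ln(0.717172)
  = −0.75 × (-0.332440) = 0.249330 substitutions/site.
Under a molecular clock d = 2μt, so t = d/(2μ) = 0.249330 / (2 × 0.029) = 4.30 Myr.

4.30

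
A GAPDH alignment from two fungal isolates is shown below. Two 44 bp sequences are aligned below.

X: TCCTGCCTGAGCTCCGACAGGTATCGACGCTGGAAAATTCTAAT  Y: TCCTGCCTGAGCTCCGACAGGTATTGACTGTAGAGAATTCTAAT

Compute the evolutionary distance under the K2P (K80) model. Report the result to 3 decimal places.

Of 44 sites, 3 differences are transitions and 2 are transversions, so P = 3/44 ≈ 0.068182 and Q = 2/44 ≈ 0.045455.
Under the Kimura two-parameter model, d = −½ ln(1 − 2P − Q) − ¼ ln(1 − 2Q).
1 − 2P − Q = 0.818181, giving −½ ln(0.818181) = 0.100336.
1 − 2Q = 0.90909, giving −¼ ln(0.90909) = 0.023828.
d = 0.100336 + 0.023828 = 0.124164.

0.124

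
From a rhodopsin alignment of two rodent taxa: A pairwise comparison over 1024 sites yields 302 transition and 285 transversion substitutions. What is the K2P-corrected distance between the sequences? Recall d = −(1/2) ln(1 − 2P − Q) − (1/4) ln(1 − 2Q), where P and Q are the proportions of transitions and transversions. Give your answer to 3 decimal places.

1.216

P = 302/1024 ≈ 0.294922 and Q = 285/1024 ≈ 0.27832.
Under the Kimura two-parameter model, d = −½ ln(1 − 2P − Q) − ¼ ln(1 − 2Q).
1 − 2P − Q = 0.131836, giving −½ ln(0.131836) = 1.013098.
1 − 2Q = 0.44336, giving −¼ ln(0.44336) = 0.203343.
d = 1.013098 + 0.203343 = 1.216441.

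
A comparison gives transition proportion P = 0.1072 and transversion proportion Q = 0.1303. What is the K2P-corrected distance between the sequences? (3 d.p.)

0.287

Under the Kimura two-parameter model, d = −½ ln(1 − 2P − Q) − ¼ ln(1 − 2Q).
1 − 2P − Q = 0.6553, giving −½ ln(0.6553) = 0.211331.
1 − 2Q = 0.7394, giving −¼ ln(0.7394) = 0.075479.
d = 0.211331 + 0.075479 = 0.286810.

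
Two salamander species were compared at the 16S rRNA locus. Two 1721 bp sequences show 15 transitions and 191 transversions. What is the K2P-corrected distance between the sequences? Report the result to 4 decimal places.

0.1315

P = 15/1721 ≈ 0.008716 and Q = 191/1721 ≈ 0.110982.
Under the Kimura two-parameter model, d = −½ ln(1 − 2P − Q) − ¼ ln(1 − 2Q).
1 − 2P − Q = 0.871586, giving −½ ln(0.871586) = 0.068720.
1 − 2Q = 0.778036, giving −¼ ln(0.778036) = 0.062746.
d = 0.068720 + 0.062746 = 0.131466.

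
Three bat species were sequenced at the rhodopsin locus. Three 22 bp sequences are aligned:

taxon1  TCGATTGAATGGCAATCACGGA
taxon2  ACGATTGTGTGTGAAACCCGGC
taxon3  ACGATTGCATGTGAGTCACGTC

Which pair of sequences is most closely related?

taxon1–taxon2: 8/22 differ, p = 0.364, d = 0.497.
taxon1–taxon3: 7/22 differ, p = 0.318, d = 0.414.
taxon2–taxon3: 6/22 differ, p = 0.273, d = 0.339.
The smallest distance is between taxon2 and taxon3.

taxon2 and taxon3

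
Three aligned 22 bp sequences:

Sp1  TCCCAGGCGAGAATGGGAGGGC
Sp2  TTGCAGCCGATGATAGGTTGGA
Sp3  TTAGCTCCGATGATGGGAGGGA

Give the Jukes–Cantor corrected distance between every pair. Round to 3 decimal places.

d(Sp1,Sp2) = 0.591, d(Sp1,Sp3) = 0.591, d(Sp2,Sp3) = 0.414

Sp1–Sp2: 9/22 sites differ → p ≈ 0.409091, d = −0.75 ln(1 − 0.545455) = 0.591344 ≈ 0.591.
Sp1–Sp3: 9/22 sites differ → p ≈ 0.409091, d = −0.75 ln(1 − 0.545455) = 0.591344 ≈ 0.591.
Sp2–Sp3: 7/22 sites differ → p ≈ 0.318182, d = −0.75 ln(1 − 0.424243) = 0.414052 ≈ 0.414.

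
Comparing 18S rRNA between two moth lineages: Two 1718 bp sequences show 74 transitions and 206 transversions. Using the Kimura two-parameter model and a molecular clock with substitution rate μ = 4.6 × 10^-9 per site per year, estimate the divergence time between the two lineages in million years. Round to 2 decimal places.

19.99

P = 74/1718 ≈ 0.043073 and Q = 206/1718 ≈ 0.119907.
Under the Kimura two-parameter model, d = −½ ln(1 − 2P − Q) − ¼ ln(1 − 2Q).
1 − 2P − Q = 0.793947, giving −½ ln(0.793947) = 0.115369.
1 − 2Q = 0.760186, giving −¼ ln(0.760186) = 0.068548.
d = 0.115369 + 0.068548 = 0.183917.
Under a molecular clock d = 2μt, so t = d/(2μ) = 0.183917 / (2 × 4.6 × 10^-9) = 19.99 million years.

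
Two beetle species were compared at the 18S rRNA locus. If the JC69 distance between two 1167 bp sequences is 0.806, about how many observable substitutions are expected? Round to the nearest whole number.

Invert JC69: p = (3/4)(1 − e^(−4d/3)) = 0.75 × (1 − e^(-1.074667)) = 0.75 × (1 − 0.341411) = 0.493942.
Expected differing sites = pL ≈ 0.493942 × 1167 = 576.430314 ≈ 576.

576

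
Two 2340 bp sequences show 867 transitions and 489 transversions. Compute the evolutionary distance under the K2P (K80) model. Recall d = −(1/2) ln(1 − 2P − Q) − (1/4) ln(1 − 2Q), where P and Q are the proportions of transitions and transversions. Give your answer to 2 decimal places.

1.63

P = 867/2340 ≈ 0.370513 and Q = 489/2340 ≈ 0.208974.
Under the Kimura two-parameter model, d = −½ ln(1 − 2P − Q) − ¼ ln(1 − 2Q).
1 − 2P − Q = 0.05, giving −½ ln(0.05) = 1.497866.
1 − 2Q = 0.582052, giving −¼ ln(0.582052) = 0.135299.
d = 1.497866 + 0.135299 = 1.633165.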